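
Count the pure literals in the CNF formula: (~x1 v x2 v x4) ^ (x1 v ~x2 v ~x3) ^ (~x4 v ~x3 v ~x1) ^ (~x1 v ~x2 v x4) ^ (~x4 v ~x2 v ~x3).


A pure literal appears in only one polarity across all clauses.
Pure literals: x3 (negative only).
Count = 1.

1


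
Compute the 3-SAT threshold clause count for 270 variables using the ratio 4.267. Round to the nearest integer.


The 3-SAT phase transition occurs at approximately 4.267 clauses per variable.
m = 4.267 * 270 = 1152.09.
Rounded to nearest integer: 1152.

1152


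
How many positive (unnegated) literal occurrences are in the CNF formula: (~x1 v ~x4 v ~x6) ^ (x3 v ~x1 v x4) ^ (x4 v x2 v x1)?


Scan each clause for unnegated literals.
Clause 1: 0 positive; Clause 2: 2 positive; Clause 3: 3 positive.
Total positive literal occurrences = 5.

5


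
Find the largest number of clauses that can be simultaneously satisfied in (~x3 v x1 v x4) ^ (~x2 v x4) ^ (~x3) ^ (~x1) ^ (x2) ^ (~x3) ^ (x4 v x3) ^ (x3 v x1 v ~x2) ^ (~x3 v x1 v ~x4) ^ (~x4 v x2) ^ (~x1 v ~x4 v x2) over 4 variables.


Enumerate all 16 truth assignments.
For each, count how many of the 11 clauses are satisfied.
The formula is not fully satisfiable, so the maximum is below 11.
Maximum simultaneously satisfiable clauses = 10.

10


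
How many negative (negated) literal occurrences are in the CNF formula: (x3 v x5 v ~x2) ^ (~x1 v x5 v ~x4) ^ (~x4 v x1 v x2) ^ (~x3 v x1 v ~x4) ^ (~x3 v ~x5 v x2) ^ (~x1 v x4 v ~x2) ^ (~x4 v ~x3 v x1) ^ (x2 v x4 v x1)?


Scan each clause for negated literals.
Clause 1: 1 negative; Clause 2: 2 negative; Clause 3: 1 negative; Clause 4: 2 negative; Clause 5: 2 negative; Clause 6: 2 negative; Clause 7: 2 negative; Clause 8: 0 negative.
Total negative literal occurrences = 12.

12


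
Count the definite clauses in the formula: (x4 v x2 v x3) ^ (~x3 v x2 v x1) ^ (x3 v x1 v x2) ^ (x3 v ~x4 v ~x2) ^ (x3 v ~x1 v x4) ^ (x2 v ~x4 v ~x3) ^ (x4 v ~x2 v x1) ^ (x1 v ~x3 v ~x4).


A definite clause has exactly one positive literal.
Clause 1: 3 positive -> not definite
Clause 2: 2 positive -> not definite
Clause 3: 3 positive -> not definite
Clause 4: 1 positive -> definite
Clause 5: 2 positive -> not definite
Clause 6: 1 positive -> definite
Clause 7: 2 positive -> not definite
Clause 8: 1 positive -> definite
Definite clause count = 3.

3


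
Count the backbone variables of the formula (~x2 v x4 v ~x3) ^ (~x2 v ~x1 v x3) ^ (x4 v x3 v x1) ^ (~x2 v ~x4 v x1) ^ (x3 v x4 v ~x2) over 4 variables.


Find all satisfying assignments: 8 model(s).
Check which variables have the same value in every model.
No variable is fixed across all models.
Backbone size = 0.

0


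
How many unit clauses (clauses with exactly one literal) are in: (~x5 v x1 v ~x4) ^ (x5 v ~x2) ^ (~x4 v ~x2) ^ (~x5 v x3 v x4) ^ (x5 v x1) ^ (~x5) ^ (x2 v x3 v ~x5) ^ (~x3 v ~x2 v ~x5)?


A unit clause contains exactly one literal.
Unit clauses found: (~x5).
Count = 1.

1


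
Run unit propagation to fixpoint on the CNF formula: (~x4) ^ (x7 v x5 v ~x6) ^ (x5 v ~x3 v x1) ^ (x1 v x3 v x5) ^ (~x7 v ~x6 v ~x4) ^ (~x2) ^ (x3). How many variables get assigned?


Unit propagation repeatedly assigns the literal in any unit clause, then simplifies.
Assignments in order: x4 = F, x2 = F, x3 = T.
No further unit clauses remain.
Total variables assigned = 3.

3


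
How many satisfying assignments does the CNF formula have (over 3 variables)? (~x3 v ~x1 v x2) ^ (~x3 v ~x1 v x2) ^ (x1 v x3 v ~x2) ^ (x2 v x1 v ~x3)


Enumerate all 8 truth assignments over 3 variables.
Test each against every clause.
Satisfying assignments found: 5.

5


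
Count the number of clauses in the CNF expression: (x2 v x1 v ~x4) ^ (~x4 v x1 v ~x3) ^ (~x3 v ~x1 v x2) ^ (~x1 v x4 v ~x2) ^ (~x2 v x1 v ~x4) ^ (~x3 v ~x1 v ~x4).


Each group enclosed in parentheses joined by ^ is one clause.
Counting the conjuncts: 6 clauses.

6


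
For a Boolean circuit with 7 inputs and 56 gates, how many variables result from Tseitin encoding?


The Tseitin transformation introduces one auxiliary variable per gate.
Total variables = inputs + gates = 7 + 56 = 63.

63


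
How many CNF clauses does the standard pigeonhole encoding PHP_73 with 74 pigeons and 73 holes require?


The PHP encoding has two parts:
1) At-least-one-hole clauses: 74 (one per pigeon, each with 73 literals).
2) At-most-one-pigeon-per-hole clauses: 73 holes * C(74,2) = 73 * 2701 = 197173.
Total clauses = 74 + 197173 = 197247.

197247


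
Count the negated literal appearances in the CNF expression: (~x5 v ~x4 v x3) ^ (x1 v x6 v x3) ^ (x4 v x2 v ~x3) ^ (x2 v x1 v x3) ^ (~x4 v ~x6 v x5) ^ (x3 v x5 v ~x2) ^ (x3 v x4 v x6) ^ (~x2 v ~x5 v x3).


Scan each clause for negated literals.
Clause 1: 2 negative; Clause 2: 0 negative; Clause 3: 1 negative; Clause 4: 0 negative; Clause 5: 2 negative; Clause 6: 1 negative; Clause 7: 0 negative; Clause 8: 2 negative.
Total negative literal occurrences = 8.

8


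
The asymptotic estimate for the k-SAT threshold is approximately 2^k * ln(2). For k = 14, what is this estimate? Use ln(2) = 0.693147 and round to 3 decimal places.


Using the asymptotic formula: threshold ~ 2^k * ln(2).
2^14 = 16384.
16384 * 0.693147 = 11356.52.

11356.52


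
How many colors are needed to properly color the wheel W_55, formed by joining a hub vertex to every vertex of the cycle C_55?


W_55 consists of the cycle C_55 together with a hub vertex adjacent to every cycle vertex.
The cycle C_55 needs 3 colors (odd cycle -> 3).
The hub is adjacent to every cycle vertex, so it must receive a new color distinct from all of them.
Chromatic number = 3 + 1 = 4.

4


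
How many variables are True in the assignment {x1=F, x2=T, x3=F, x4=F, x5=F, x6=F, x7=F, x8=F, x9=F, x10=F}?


The weight is the number of variables assigned True.
True variables: x2.
Weight = 1.

1


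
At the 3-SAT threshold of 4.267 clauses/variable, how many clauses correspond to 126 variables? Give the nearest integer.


The 3-SAT phase transition occurs at approximately 4.267 clauses per variable.
m = 4.267 * 126 = 537.642.
Rounded to nearest integer: 538.

538


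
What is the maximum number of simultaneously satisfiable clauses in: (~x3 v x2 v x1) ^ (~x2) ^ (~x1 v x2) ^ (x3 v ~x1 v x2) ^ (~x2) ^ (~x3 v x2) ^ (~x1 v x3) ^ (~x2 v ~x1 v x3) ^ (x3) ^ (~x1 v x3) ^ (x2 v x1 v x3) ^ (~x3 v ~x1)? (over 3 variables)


Enumerate all 8 truth assignments.
For each, count how many of the 12 clauses are satisfied.
The formula is not fully satisfiable, so the maximum is below 12.
Maximum simultaneously satisfiable clauses = 10.

10


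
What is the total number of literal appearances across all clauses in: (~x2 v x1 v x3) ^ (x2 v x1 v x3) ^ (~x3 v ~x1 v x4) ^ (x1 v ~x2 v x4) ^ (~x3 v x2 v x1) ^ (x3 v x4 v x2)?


Clause lengths: 3, 3, 3, 3, 3, 3.
Sum = 3 + 3 + 3 + 3 + 3 + 3 = 18.

18


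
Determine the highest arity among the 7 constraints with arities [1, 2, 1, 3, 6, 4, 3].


The arities are: 1, 2, 1, 3, 6, 4, 3.
Scan for the maximum value.
Maximum arity = 6.

6


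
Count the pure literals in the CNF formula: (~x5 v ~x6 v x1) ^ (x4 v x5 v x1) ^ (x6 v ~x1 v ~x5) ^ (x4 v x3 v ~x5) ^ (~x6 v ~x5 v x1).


A pure literal appears in only one polarity across all clauses.
Pure literals: x3 (positive only), x4 (positive only).
Count = 2.

2


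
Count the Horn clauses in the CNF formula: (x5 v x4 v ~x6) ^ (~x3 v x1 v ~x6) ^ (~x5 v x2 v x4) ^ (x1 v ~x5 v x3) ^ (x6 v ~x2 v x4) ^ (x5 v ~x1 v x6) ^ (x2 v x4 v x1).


A Horn clause has at most one positive literal.
Clause 1: 2 positive lit(s) -> not Horn
Clause 2: 1 positive lit(s) -> Horn
Clause 3: 2 positive lit(s) -> not Horn
Clause 4: 2 positive lit(s) -> not Horn
Clause 5: 2 positive lit(s) -> not Horn
Clause 6: 2 positive lit(s) -> not Horn
Clause 7: 3 positive lit(s) -> not Horn
Total Horn clauses = 1.

1


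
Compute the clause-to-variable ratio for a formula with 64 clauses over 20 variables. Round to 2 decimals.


Clause-to-variable ratio = clauses / variables.
64 / 20 = 3.2.

3.2


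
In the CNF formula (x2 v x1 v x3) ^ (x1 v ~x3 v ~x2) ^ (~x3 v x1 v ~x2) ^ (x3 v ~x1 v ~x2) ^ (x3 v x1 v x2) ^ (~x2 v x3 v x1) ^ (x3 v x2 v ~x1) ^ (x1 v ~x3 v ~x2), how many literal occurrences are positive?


Scan each clause for unnegated literals.
Clause 1: 3 positive; Clause 2: 1 positive; Clause 3: 1 positive; Clause 4: 1 positive; Clause 5: 3 positive; Clause 6: 2 positive; Clause 7: 2 positive; Clause 8: 1 positive.
Total positive literal occurrences = 14.

14


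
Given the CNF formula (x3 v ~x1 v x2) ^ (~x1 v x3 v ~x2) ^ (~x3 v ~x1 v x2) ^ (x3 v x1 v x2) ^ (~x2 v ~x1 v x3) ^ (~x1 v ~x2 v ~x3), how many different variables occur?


Identify each distinct variable in the formula.
Variables found: x1, x2, x3.
Total distinct variables = 3.

3


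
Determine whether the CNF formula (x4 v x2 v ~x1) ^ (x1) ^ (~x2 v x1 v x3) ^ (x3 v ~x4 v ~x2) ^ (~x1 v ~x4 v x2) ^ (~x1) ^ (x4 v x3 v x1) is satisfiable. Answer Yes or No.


Check all 16 possible truth assignments.
Number of satisfying assignments found: 0.
The formula is unsatisfiable.

No


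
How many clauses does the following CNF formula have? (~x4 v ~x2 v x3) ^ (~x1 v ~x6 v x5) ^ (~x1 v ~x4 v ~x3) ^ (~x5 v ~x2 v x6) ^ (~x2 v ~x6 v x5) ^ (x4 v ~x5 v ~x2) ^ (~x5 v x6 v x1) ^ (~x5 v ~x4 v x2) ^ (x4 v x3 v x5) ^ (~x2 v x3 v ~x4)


Each group enclosed in parentheses joined by ^ is one clause.
Counting the conjuncts: 10 clauses.

10


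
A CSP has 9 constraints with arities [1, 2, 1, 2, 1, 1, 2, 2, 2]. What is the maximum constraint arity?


The arities are: 1, 2, 1, 2, 1, 1, 2, 2, 2.
Scan for the maximum value.
Maximum arity = 2.

2


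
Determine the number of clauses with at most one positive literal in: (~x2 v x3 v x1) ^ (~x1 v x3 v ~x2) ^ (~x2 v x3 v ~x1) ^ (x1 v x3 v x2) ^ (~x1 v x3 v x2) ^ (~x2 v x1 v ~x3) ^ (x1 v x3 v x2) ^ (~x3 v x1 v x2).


A Horn clause has at most one positive literal.
Clause 1: 2 positive lit(s) -> not Horn
Clause 2: 1 positive lit(s) -> Horn
Clause 3: 1 positive lit(s) -> Horn
Clause 4: 3 positive lit(s) -> not Horn
Clause 5: 2 positive lit(s) -> not Horn
Clause 6: 1 positive lit(s) -> Horn
Clause 7: 3 positive lit(s) -> not Horn
Clause 8: 2 positive lit(s) -> not Horn
Total Horn clauses = 3.

3


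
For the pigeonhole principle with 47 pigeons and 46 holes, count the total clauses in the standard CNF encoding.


The PHP encoding has two parts:
1) At-least-one-hole clauses: 47 (one per pigeon, each with 46 literals).
2) At-most-one-pigeon-per-hole clauses: 46 holes * C(47,2) = 46 * 1081 = 49726.
Total clauses = 47 + 49726 = 49773.

49773


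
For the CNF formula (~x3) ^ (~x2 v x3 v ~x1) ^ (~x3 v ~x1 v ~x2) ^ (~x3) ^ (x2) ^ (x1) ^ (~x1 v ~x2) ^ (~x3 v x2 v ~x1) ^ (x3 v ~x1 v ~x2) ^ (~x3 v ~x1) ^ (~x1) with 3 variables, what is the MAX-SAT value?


Enumerate all 8 truth assignments.
For each, count how many of the 11 clauses are satisfied.
The formula is not fully satisfiable, so the maximum is below 11.
Maximum simultaneously satisfiable clauses = 10.

10


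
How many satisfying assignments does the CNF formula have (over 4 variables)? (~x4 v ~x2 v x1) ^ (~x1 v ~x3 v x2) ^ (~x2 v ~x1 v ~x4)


Enumerate all 16 truth assignments over 4 variables.
Test each against every clause.
Satisfying assignments found: 10.

10


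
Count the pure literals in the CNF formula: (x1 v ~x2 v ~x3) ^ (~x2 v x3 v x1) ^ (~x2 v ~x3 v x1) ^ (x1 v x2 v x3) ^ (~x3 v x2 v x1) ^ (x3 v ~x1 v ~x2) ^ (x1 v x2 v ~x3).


A pure literal appears in only one polarity across all clauses.
No pure literals found.
Count = 0.

0


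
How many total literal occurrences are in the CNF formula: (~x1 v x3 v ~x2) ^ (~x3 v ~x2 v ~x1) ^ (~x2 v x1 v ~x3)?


Clause lengths: 3, 3, 3.
Sum = 3 + 3 + 3 = 9.

9


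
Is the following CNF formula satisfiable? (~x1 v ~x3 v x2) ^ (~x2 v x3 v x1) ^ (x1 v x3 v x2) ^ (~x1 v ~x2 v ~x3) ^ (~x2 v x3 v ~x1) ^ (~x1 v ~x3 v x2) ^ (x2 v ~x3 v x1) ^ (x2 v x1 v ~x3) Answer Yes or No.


Check all 8 possible truth assignments.
Number of satisfying assignments found: 2.
The formula is satisfiable.

Yes


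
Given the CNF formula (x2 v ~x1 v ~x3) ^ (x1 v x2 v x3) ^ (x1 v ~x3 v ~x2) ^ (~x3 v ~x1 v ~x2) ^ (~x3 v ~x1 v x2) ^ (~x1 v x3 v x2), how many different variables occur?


Identify each distinct variable in the formula.
Variables found: x1, x2, x3.
Total distinct variables = 3.

3


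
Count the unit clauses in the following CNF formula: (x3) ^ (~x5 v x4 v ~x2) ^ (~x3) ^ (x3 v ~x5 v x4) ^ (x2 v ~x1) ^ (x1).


A unit clause contains exactly one literal.
Unit clauses found: (x3), (~x3), (x1).
Count = 3.

3


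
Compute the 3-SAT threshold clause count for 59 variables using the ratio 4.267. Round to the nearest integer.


The 3-SAT phase transition occurs at approximately 4.267 clauses per variable.
m = 4.267 * 59 = 251.753.
Rounded to nearest integer: 252.

252


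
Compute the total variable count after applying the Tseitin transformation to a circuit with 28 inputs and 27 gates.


The Tseitin transformation introduces one auxiliary variable per gate.
Total variables = inputs + gates = 28 + 27 = 55.

55


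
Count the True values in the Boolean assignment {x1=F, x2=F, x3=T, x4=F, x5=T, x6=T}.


The weight is the number of variables assigned True.
True variables: x3, x5, x6.
Weight = 3.

3


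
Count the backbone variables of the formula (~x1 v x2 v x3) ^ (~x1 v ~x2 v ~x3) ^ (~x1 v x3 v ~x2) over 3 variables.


Find all satisfying assignments: 5 model(s).
Check which variables have the same value in every model.
No variable is fixed across all models.
Backbone size = 0.

0


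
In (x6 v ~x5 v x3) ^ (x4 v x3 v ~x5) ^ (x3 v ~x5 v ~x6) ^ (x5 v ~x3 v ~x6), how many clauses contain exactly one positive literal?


A definite clause has exactly one positive literal.
Clause 1: 2 positive -> not definite
Clause 2: 2 positive -> not definite
Clause 3: 1 positive -> definite
Clause 4: 1 positive -> definite
Definite clause count = 2.

2


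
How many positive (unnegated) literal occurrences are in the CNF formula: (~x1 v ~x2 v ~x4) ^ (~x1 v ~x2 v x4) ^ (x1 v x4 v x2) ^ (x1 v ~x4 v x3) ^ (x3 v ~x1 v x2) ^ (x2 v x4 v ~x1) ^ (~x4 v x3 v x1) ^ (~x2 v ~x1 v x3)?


Scan each clause for unnegated literals.
Clause 1: 0 positive; Clause 2: 1 positive; Clause 3: 3 positive; Clause 4: 2 positive; Clause 5: 2 positive; Clause 6: 2 positive; Clause 7: 2 positive; Clause 8: 1 positive.
Total positive literal occurrences = 13.

13


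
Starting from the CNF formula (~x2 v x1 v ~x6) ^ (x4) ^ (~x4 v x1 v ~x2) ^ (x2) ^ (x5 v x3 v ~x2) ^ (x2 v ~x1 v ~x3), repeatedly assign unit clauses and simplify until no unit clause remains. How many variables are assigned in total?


Unit propagation repeatedly assigns the literal in any unit clause, then simplifies.
Assignments in order: x4 = T, x2 = T, x1 = T.
No further unit clauses remain.
Total variables assigned = 3.

3


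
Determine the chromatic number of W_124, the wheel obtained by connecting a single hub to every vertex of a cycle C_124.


W_124 consists of the cycle C_124 together with a hub vertex adjacent to every cycle vertex.
The cycle C_124 needs 2 colors (even cycle -> 2).
The hub is adjacent to every cycle vertex, so it must receive a new color distinct from all of them.
Chromatic number = 2 + 1 = 3.

3


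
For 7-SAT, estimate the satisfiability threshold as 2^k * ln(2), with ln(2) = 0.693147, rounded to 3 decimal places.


Using the asymptotic formula: threshold ~ 2^k * ln(2).
2^7 = 128.
128 * 0.693147 = 88.723.

88.723


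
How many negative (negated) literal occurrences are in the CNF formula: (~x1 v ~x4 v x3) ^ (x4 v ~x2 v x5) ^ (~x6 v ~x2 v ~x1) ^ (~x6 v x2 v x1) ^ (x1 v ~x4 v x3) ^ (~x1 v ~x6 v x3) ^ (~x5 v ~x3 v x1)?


Scan each clause for negated literals.
Clause 1: 2 negative; Clause 2: 1 negative; Clause 3: 3 negative; Clause 4: 1 negative; Clause 5: 1 negative; Clause 6: 2 negative; Clause 7: 2 negative.
Total negative literal occurrences = 12.

12


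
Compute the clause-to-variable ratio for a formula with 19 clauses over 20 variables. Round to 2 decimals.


Clause-to-variable ratio = clauses / variables.
19 / 20 = 0.95.

0.95


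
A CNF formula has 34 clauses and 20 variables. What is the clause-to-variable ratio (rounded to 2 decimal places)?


Clause-to-variable ratio = clauses / variables.
34 / 20 = 1.7.

1.7


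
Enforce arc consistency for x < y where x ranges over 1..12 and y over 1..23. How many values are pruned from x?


For the constraint x < y, x needs a supporting value in y's domain.
x can be at most 22 (one less than y's maximum).
Valid x values from domain: 12 out of 12.
Pruned = 12 - 12 = 0.

0


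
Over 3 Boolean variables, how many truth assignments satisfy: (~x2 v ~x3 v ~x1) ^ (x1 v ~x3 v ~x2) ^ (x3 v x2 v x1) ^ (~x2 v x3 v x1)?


Enumerate all 8 truth assignments over 3 variables.
Test each against every clause.
Satisfying assignments found: 4.

4


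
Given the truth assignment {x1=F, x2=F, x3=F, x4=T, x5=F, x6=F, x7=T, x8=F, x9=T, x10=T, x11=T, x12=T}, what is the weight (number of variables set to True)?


The weight is the number of variables assigned True.
True variables: x4, x7, x9, x10, x11, x12.
Weight = 6.

6


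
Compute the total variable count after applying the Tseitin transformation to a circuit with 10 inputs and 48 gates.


The Tseitin transformation introduces one auxiliary variable per gate.
Total variables = inputs + gates = 10 + 48 = 58.

58


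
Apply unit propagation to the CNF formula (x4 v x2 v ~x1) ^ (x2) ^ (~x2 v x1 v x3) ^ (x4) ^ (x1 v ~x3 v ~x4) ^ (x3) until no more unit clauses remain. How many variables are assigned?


Unit propagation repeatedly assigns the literal in any unit clause, then simplifies.
Assignments in order: x2 = T, x4 = T, x3 = T, x1 = T.
No further unit clauses remain.
Total variables assigned = 4.

4


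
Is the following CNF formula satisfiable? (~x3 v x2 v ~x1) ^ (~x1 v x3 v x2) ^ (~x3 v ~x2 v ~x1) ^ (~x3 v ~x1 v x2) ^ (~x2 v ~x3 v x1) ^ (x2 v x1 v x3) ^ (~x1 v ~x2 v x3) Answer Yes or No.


Check all 8 possible truth assignments.
Number of satisfying assignments found: 2.
The formula is satisfiable.

Yes


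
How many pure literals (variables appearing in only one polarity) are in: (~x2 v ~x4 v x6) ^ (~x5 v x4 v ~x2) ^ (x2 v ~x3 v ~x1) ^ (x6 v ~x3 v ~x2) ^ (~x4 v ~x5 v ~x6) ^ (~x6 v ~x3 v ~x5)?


A pure literal appears in only one polarity across all clauses.
Pure literals: x1 (negative only), x3 (negative only), x5 (negative only).
Count = 3.

3


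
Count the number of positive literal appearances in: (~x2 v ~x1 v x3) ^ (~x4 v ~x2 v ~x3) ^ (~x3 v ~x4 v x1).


Scan each clause for unnegated literals.
Clause 1: 1 positive; Clause 2: 0 positive; Clause 3: 1 positive.
Total positive literal occurrences = 2.

2


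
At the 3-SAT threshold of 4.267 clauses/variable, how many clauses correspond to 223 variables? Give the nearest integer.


The 3-SAT phase transition occurs at approximately 4.267 clauses per variable.
m = 4.267 * 223 = 951.541.
Rounded to nearest integer: 952.

952


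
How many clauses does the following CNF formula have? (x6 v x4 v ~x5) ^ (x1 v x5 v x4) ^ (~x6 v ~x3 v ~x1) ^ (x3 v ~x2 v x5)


Each group enclosed in parentheses joined by ^ is one clause.
Counting the conjuncts: 4 clauses.

4


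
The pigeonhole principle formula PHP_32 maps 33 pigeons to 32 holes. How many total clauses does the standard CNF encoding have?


The PHP encoding has two parts:
1) At-least-one-hole clauses: 33 (one per pigeon, each with 32 literals).
2) At-most-one-pigeon-per-hole clauses: 32 holes * C(33,2) = 32 * 528 = 16896.
Total clauses = 33 + 16896 = 16929.

16929


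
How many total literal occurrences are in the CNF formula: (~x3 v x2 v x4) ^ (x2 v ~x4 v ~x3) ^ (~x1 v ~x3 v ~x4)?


Clause lengths: 3, 3, 3.
Sum = 3 + 3 + 3 = 9.

9


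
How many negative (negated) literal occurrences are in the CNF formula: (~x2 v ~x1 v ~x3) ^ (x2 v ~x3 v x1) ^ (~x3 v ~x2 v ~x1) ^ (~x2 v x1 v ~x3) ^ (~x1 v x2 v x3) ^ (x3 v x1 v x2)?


Scan each clause for negated literals.
Clause 1: 3 negative; Clause 2: 1 negative; Clause 3: 3 negative; Clause 4: 2 negative; Clause 5: 1 negative; Clause 6: 0 negative.
Total negative literal occurrences = 10.

10


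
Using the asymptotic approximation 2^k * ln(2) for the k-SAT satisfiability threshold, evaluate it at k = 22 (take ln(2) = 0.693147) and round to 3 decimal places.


Using the asymptotic formula: threshold ~ 2^k * ln(2).
2^22 = 4194304.
4194304 * 0.693147 = 2907269.235.

2907269.235


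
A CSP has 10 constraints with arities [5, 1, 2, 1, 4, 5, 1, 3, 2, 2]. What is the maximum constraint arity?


The arities are: 5, 1, 2, 1, 4, 5, 1, 3, 2, 2.
Scan for the maximum value.
Maximum arity = 5.

5


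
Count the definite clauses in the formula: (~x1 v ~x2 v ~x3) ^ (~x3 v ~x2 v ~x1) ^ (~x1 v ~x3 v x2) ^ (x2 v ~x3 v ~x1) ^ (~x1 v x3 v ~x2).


A definite clause has exactly one positive literal.
Clause 1: 0 positive -> not definite
Clause 2: 0 positive -> not definite
Clause 3: 1 positive -> definite
Clause 4: 1 positive -> definite
Clause 5: 1 positive -> definite
Definite clause count = 3.

3


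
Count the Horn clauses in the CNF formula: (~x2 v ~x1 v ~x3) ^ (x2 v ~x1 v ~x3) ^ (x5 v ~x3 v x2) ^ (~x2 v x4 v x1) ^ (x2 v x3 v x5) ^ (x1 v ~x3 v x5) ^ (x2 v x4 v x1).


A Horn clause has at most one positive literal.
Clause 1: 0 positive lit(s) -> Horn
Clause 2: 1 positive lit(s) -> Horn
Clause 3: 2 positive lit(s) -> not Horn
Clause 4: 2 positive lit(s) -> not Horn
Clause 5: 3 positive lit(s) -> not Horn
Clause 6: 2 positive lit(s) -> not Horn
Clause 7: 3 positive lit(s) -> not Horn
Total Horn clauses = 2.

2


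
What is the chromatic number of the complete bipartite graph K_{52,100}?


K_{52,100} is bipartite by definition: the two parts are independent sets, with every edge crossing between them.
Color all vertices in one part with color 1 and all vertices in the other part with color 2.
Since the graph has at least one edge, one color does not suffice.
Chromatic number = 2.

2


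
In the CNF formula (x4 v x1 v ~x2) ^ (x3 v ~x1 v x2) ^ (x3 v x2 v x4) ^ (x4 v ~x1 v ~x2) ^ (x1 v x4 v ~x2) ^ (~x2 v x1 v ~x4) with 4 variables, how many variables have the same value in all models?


Find all satisfying assignments: 7 model(s).
Check which variables have the same value in every model.
No variable is fixed across all models.
Backbone size = 0.

0


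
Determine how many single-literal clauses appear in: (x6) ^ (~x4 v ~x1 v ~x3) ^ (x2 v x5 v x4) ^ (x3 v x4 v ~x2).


A unit clause contains exactly one literal.
Unit clauses found: (x6).
Count = 1.

1


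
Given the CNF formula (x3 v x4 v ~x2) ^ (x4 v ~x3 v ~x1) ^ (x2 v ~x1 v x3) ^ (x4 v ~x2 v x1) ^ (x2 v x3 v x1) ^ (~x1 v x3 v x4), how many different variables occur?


Identify each distinct variable in the formula.
Variables found: x1, x2, x3, x4.
Total distinct variables = 4.

4


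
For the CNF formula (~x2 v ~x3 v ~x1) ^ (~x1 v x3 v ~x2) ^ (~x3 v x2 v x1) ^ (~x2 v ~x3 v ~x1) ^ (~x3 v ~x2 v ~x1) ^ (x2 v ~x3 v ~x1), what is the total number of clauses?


Each group enclosed in parentheses joined by ^ is one clause.
Counting the conjuncts: 6 clauses.

6


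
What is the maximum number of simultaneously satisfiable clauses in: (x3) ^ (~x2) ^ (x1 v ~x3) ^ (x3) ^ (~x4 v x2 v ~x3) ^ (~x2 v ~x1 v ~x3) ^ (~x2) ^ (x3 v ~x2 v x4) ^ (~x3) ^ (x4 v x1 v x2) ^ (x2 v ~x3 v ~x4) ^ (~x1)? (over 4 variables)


Enumerate all 16 truth assignments.
For each, count how many of the 12 clauses are satisfied.
The formula is not fully satisfiable, so the maximum is below 12.
Maximum simultaneously satisfiable clauses = 10.

10


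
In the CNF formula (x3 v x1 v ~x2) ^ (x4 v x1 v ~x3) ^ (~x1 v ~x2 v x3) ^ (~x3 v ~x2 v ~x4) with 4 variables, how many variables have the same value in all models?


Find all satisfying assignments: 8 model(s).
Check which variables have the same value in every model.
No variable is fixed across all models.
Backbone size = 0.

0


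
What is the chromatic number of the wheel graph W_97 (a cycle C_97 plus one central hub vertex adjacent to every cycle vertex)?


W_97 consists of the cycle C_97 together with a hub vertex adjacent to every cycle vertex.
The cycle C_97 needs 3 colors (odd cycle -> 3).
The hub is adjacent to every cycle vertex, so it must receive a new color distinct from all of them.
Chromatic number = 3 + 1 = 4.

4


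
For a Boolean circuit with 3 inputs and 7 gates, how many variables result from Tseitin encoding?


The Tseitin transformation introduces one auxiliary variable per gate.
Total variables = inputs + gates = 3 + 7 = 10.

10


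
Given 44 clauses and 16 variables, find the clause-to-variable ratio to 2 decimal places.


Clause-to-variable ratio = clauses / variables.
44 / 16 = 2.75.

2.75


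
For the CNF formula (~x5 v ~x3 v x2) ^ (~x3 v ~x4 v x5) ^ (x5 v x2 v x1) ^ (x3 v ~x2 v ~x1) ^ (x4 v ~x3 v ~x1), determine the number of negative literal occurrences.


Scan each clause for negated literals.
Clause 1: 2 negative; Clause 2: 2 negative; Clause 3: 0 negative; Clause 4: 2 negative; Clause 5: 2 negative.
Total negative literal occurrences = 8.

8


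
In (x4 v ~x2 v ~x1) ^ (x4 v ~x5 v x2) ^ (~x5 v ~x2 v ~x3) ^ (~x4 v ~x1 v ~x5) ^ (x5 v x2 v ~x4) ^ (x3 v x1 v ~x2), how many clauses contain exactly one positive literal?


A definite clause has exactly one positive literal.
Clause 1: 1 positive -> definite
Clause 2: 2 positive -> not definite
Clause 3: 0 positive -> not definite
Clause 4: 0 positive -> not definite
Clause 5: 2 positive -> not definite
Clause 6: 2 positive -> not definite
Definite clause count = 1.

1


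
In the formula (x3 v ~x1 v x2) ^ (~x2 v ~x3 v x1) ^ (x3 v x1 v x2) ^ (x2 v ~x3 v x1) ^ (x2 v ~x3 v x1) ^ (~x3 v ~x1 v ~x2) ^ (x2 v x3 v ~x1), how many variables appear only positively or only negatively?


A pure literal appears in only one polarity across all clauses.
No pure literals found.
Count = 0.

0


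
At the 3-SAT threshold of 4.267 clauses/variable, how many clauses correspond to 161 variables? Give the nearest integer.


The 3-SAT phase transition occurs at approximately 4.267 clauses per variable.
m = 4.267 * 161 = 686.987.
Rounded to nearest integer: 687.

687


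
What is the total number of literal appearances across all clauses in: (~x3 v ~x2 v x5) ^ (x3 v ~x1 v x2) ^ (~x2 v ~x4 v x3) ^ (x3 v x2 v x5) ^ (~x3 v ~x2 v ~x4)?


Clause lengths: 3, 3, 3, 3, 3.
Sum = 3 + 3 + 3 + 3 + 3 = 15.

15


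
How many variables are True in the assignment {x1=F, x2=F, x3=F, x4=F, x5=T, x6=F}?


The weight is the number of variables assigned True.
True variables: x5.
Weight = 1.

1


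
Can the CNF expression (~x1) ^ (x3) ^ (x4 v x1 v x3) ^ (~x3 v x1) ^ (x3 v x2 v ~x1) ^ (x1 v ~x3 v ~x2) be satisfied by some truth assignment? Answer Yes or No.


Check all 16 possible truth assignments.
Number of satisfying assignments found: 0.
The formula is unsatisfiable.

No


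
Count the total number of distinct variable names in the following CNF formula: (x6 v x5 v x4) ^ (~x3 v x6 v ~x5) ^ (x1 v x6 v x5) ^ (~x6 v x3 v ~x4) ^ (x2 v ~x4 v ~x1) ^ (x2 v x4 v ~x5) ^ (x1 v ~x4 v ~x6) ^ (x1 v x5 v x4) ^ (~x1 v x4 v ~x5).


Identify each distinct variable in the formula.
Variables found: x1, x2, x3, x4, x5, x6.
Total distinct variables = 6.

6


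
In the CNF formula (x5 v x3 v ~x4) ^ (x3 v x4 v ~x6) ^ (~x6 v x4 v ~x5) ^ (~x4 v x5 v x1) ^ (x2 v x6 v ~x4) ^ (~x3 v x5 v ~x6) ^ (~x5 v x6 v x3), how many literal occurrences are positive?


Scan each clause for unnegated literals.
Clause 1: 2 positive; Clause 2: 2 positive; Clause 3: 1 positive; Clause 4: 2 positive; Clause 5: 2 positive; Clause 6: 1 positive; Clause 7: 2 positive.
Total positive literal occurrences = 12.

12


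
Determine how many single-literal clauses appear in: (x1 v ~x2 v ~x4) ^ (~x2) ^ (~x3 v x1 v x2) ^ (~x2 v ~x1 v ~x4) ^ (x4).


A unit clause contains exactly one literal.
Unit clauses found: (~x2), (x4).
Count = 2.

2


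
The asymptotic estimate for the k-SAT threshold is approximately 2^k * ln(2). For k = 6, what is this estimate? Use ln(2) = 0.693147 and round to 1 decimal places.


Using the asymptotic formula: threshold ~ 2^k * ln(2).
2^6 = 64.
64 * 0.693147 = 44.4.

44.4


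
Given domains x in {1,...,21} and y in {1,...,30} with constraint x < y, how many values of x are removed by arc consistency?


For the constraint x < y, x needs a supporting value in y's domain.
x can be at most 29 (one less than y's maximum).
Valid x values from domain: 21 out of 21.
Pruned = 21 - 21 = 0.

0


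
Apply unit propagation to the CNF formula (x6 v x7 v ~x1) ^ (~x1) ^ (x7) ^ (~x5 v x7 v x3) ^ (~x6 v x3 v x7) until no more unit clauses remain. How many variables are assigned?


Unit propagation repeatedly assigns the literal in any unit clause, then simplifies.
Assignments in order: x1 = F, x7 = T.
No further unit clauses remain.
Total variables assigned = 2.

2


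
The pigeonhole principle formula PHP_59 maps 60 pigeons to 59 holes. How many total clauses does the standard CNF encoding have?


The PHP encoding has two parts:
1) At-least-one-hole clauses: 60 (one per pigeon, each with 59 literals).
2) At-most-one-pigeon-per-hole clauses: 59 holes * C(60,2) = 59 * 1770 = 104430.
Total clauses = 60 + 104430 = 104490.

104490


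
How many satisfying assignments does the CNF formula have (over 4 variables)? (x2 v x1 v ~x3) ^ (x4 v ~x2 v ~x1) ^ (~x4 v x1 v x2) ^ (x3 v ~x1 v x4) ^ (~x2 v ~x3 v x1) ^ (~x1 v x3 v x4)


Enumerate all 16 truth assignments over 4 variables.
Test each against every clause.
Satisfying assignments found: 8.

8


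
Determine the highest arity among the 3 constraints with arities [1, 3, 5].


The arities are: 1, 3, 5.
Scan for the maximum value.
Maximum arity = 5.

5


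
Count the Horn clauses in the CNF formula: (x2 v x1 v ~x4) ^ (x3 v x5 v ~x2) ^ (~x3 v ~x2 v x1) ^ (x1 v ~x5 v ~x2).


A Horn clause has at most one positive literal.
Clause 1: 2 positive lit(s) -> not Horn
Clause 2: 2 positive lit(s) -> not Horn
Clause 3: 1 positive lit(s) -> Horn
Clause 4: 1 positive lit(s) -> Horn
Total Horn clauses = 2.

2


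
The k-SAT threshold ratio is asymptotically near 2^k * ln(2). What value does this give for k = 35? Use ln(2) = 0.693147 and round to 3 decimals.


Using the asymptotic formula: threshold ~ 2^k * ln(2).
2^35 = 34359738368.
34359738368 * 0.693147 = 23816349570.564.

23816349570.564


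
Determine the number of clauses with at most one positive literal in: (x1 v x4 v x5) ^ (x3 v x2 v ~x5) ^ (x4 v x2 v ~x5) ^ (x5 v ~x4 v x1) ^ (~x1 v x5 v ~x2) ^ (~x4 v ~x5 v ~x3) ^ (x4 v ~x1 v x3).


A Horn clause has at most one positive literal.
Clause 1: 3 positive lit(s) -> not Horn
Clause 2: 2 positive lit(s) -> not Horn
Clause 3: 2 positive lit(s) -> not Horn
Clause 4: 2 positive lit(s) -> not Horn
Clause 5: 1 positive lit(s) -> Horn
Clause 6: 0 positive lit(s) -> Horn
Clause 7: 2 positive lit(s) -> not Horn
Total Horn clauses = 2.

2


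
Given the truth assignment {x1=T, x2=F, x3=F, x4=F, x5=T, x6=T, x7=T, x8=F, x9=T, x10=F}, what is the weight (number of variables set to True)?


The weight is the number of variables assigned True.
True variables: x1, x5, x6, x7, x9.
Weight = 5.

5


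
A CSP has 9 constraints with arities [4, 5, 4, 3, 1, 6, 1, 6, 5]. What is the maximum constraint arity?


The arities are: 4, 5, 4, 3, 1, 6, 1, 6, 5.
Scan for the maximum value.
Maximum arity = 6.

6


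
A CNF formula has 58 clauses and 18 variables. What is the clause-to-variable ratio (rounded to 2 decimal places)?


Clause-to-variable ratio = clauses / variables.
58 / 18 = 3.22.

3.22


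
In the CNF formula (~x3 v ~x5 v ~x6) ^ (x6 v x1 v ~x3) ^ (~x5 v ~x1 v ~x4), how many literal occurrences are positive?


Scan each clause for unnegated literals.
Clause 1: 0 positive; Clause 2: 2 positive; Clause 3: 0 positive.
Total positive literal occurrences = 2.

2


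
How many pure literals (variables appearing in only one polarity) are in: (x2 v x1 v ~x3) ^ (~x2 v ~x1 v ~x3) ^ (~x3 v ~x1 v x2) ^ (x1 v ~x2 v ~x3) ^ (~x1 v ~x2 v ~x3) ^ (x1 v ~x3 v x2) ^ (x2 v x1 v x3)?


A pure literal appears in only one polarity across all clauses.
No pure literals found.
Count = 0.

0


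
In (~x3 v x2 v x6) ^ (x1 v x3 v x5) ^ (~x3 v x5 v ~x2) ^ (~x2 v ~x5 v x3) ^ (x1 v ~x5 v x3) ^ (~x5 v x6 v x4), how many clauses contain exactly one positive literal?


A definite clause has exactly one positive literal.
Clause 1: 2 positive -> not definite
Clause 2: 3 positive -> not definite
Clause 3: 1 positive -> definite
Clause 4: 1 positive -> definite
Clause 5: 2 positive -> not definite
Clause 6: 2 positive -> not definite
Definite clause count = 2.

2


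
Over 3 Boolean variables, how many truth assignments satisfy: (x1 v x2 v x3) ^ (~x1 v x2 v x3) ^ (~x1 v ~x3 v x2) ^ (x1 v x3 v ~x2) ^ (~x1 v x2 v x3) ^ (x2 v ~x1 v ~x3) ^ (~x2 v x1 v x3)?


Enumerate all 8 truth assignments over 3 variables.
Test each against every clause.
Satisfying assignments found: 4.

4


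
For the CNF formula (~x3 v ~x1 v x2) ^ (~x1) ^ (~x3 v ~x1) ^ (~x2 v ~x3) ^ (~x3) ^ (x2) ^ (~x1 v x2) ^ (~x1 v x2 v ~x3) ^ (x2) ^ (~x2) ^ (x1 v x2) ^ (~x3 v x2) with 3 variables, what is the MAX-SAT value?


Enumerate all 8 truth assignments.
For each, count how many of the 12 clauses are satisfied.
The formula is not fully satisfiable, so the maximum is below 12.
Maximum simultaneously satisfiable clauses = 11.

11


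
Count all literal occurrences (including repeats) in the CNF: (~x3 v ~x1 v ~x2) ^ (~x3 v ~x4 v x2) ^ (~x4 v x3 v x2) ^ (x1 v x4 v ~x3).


Clause lengths: 3, 3, 3, 3.
Sum = 3 + 3 + 3 + 3 = 12.

12


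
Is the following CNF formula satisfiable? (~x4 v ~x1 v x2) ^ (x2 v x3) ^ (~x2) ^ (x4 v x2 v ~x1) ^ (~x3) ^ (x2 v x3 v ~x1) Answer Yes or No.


Check all 16 possible truth assignments.
Number of satisfying assignments found: 0.
The formula is unsatisfiable.

No


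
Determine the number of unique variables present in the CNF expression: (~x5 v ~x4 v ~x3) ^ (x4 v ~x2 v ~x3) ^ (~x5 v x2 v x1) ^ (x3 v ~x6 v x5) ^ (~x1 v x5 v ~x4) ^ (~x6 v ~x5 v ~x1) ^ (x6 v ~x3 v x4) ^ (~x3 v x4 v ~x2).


Identify each distinct variable in the formula.
Variables found: x1, x2, x3, x4, x5, x6.
Total distinct variables = 6.

6


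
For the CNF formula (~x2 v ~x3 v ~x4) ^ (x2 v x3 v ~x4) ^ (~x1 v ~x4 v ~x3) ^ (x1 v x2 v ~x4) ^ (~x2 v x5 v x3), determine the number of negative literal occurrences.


Scan each clause for negated literals.
Clause 1: 3 negative; Clause 2: 1 negative; Clause 3: 3 negative; Clause 4: 1 negative; Clause 5: 1 negative.
Total negative literal occurrences = 9.

9


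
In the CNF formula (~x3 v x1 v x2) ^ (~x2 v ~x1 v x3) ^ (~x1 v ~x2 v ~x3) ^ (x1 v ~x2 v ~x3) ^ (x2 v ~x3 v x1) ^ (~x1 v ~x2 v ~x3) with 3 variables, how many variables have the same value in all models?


Find all satisfying assignments: 4 model(s).
Check which variables have the same value in every model.
No variable is fixed across all models.
Backbone size = 0.

0


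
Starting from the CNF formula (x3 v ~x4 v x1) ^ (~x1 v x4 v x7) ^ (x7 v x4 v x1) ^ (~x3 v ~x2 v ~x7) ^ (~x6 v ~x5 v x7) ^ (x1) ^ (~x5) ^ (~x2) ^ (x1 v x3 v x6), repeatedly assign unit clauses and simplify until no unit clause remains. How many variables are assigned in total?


Unit propagation repeatedly assigns the literal in any unit clause, then simplifies.
Assignments in order: x1 = T, x5 = F, x2 = F.
No further unit clauses remain.
Total variables assigned = 3.

3


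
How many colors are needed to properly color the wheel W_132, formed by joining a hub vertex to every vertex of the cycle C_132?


W_132 consists of the cycle C_132 together with a hub vertex adjacent to every cycle vertex.
The cycle C_132 needs 2 colors (even cycle -> 2).
The hub is adjacent to every cycle vertex, so it must receive a new color distinct from all of them.
Chromatic number = 2 + 1 = 3.

3


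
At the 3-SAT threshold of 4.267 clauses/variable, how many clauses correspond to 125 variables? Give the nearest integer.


The 3-SAT phase transition occurs at approximately 4.267 clauses per variable.
m = 4.267 * 125 = 533.375.
Rounded to nearest integer: 533.

533


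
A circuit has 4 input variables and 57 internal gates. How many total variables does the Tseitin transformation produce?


The Tseitin transformation introduces one auxiliary variable per gate.
Total variables = inputs + gates = 4 + 57 = 61.

61


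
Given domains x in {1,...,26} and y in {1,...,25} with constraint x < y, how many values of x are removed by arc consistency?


For the constraint x < y, x needs a supporting value in y's domain.
x can be at most 24 (one less than y's maximum).
Valid x values from domain: 24 out of 26.
Pruned = 26 - 24 = 2.

2


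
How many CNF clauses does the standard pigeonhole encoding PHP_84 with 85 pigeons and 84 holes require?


The PHP encoding has two parts:
1) At-least-one-hole clauses: 85 (one per pigeon, each with 84 literals).
2) At-most-one-pigeon-per-hole clauses: 84 holes * C(85,2) = 84 * 3570 = 299880.
Total clauses = 85 + 299880 = 299965.

299965


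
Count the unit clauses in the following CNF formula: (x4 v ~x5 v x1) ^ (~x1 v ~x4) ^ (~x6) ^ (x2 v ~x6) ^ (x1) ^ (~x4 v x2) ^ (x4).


A unit clause contains exactly one literal.
Unit clauses found: (~x6), (x1), (x4).
Count = 3.

3


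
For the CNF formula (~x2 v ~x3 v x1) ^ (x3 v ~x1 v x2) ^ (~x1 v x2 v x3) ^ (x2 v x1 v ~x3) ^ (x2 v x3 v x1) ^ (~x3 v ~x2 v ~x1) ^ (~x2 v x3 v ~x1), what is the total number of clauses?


Each group enclosed in parentheses joined by ^ is one clause.
Counting the conjuncts: 7 clauses.

7


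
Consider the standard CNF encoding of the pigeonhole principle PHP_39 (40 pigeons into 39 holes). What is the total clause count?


The PHP encoding has two parts:
1) At-least-one-hole clauses: 40 (one per pigeon, each with 39 literals).
2) At-most-one-pigeon-per-hole clauses: 39 holes * C(40,2) = 39 * 780 = 30420.
Total clauses = 40 + 30420 = 30460.

30460


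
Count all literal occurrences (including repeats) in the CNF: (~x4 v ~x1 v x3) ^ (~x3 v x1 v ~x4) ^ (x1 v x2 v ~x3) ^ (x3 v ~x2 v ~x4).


Clause lengths: 3, 3, 3, 3.
Sum = 3 + 3 + 3 + 3 = 12.

12


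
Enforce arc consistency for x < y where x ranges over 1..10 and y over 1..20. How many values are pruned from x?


For the constraint x < y, x needs a supporting value in y's domain.
x can be at most 19 (one less than y's maximum).
Valid x values from domain: 10 out of 10.
Pruned = 10 - 10 = 0.

0


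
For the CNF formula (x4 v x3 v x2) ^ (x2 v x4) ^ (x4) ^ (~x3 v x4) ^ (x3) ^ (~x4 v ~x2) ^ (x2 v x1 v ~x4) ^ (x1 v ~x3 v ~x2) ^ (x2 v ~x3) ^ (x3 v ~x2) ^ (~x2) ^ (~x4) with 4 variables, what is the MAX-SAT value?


Enumerate all 16 truth assignments.
For each, count how many of the 12 clauses are satisfied.
The formula is not fully satisfiable, so the maximum is below 12.
Maximum simultaneously satisfiable clauses = 10.

10


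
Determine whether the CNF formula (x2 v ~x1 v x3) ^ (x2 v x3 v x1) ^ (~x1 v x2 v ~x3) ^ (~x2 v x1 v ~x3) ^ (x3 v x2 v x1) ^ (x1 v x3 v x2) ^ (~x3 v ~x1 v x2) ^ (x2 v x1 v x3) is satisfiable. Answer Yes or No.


Check all 8 possible truth assignments.
Number of satisfying assignments found: 4.
The formula is satisfiable.

Yes


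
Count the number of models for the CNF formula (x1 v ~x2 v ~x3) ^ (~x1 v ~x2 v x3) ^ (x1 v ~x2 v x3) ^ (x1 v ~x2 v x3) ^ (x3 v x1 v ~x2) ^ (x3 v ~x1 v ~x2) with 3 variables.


Enumerate all 8 truth assignments over 3 variables.
Test each against every clause.
Satisfying assignments found: 5.

5


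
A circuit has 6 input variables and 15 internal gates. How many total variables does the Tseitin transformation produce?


The Tseitin transformation introduces one auxiliary variable per gate.
Total variables = inputs + gates = 6 + 15 = 21.

21
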